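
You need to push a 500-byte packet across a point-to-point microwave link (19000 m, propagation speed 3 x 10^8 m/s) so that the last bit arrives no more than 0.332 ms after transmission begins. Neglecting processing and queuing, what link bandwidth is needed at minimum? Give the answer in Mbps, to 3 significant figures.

14.9 Mbps

L = 4000 bits.
Propagation delay = 19000 / 300000000 = 0.0633333 ms.
Transmission budget = 0.332 − 0.0633333 = 0.268667 ms.
R ≥ L / t_tx = 4000 bits / 0.000268667 s = 14.9 Mbps.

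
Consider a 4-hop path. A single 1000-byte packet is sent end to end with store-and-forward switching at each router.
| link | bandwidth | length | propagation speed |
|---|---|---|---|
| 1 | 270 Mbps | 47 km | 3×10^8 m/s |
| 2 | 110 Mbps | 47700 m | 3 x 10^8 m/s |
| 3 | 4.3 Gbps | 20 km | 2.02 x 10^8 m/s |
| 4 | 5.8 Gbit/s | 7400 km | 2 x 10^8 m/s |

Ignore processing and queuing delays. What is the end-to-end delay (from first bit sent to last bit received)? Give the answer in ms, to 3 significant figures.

37.5 ms

L = 1000 × 8 = 8000 bits.
Transmission delays (L/R per hop): 0.0296296, 0.0727273, 0.00186047, 0.00137931 ms; sum = 0.105597 ms.
Propagation delays (d/s per hop): 0.156667, 0.159, 0.0990099, 37 ms; sum = 37.4147 ms.
End-to-end = 37.5 ms.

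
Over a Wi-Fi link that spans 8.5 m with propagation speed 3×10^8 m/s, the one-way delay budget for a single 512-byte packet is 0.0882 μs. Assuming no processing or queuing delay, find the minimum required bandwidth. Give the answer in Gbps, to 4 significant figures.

L = 4096 bits.
Propagation delay = 8.5 / 300000000 = 0.0283333 μs.
Transmission budget = 0.0882 − 0.0283333 = 0.0598667 μs.
R ≥ L / t_tx = 4096 bits / 5.98667e-08 s = 68.42 Gbps.

68.42 Gbps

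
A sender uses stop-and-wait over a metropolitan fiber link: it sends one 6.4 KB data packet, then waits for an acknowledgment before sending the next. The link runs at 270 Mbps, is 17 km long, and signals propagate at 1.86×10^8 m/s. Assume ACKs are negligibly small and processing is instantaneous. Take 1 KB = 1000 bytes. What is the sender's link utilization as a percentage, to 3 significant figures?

t_tx = L/R = 51200/270000000 = 0.00018963 s.
t_prop = 17000/186000000 = 9.13978e-05 s; RTT = 0.000182796 s.
Cycle = t_tx + RTT = 0.000372425 s.
Utilization = t_tx / cycle = 0.00018963/0.000372425 = 50.9 %.

50.9 %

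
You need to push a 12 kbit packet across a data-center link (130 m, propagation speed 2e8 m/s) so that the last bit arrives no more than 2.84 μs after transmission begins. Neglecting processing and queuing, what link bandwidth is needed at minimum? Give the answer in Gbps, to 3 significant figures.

5.48 Gbps

Propagation delay = 130 / 200000000 = 0.65 μs.
Transmission budget = 2.84 − 0.65 = 2.19 μs.
R ≥ L / t_tx = 12000 bits / 2.19e-06 s = 5.48 Gbps.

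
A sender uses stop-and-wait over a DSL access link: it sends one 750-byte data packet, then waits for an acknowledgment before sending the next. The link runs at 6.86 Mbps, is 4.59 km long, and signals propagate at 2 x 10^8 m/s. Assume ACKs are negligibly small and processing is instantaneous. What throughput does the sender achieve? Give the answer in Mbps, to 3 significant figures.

t_tx = L/R = 6000/6860000 = 0.000874636 s.
t_prop = 4590/200000000 = 2.295e-05 s; RTT = 4.59e-05 s.
Cycle = t_tx + RTT = 0.000920536 s.
Throughput = L / cycle = 6000 / 0.000920536 = 6.52 Mbps.

6.52 Mbps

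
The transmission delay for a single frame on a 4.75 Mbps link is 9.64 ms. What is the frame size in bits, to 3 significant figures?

45800 bits

L = R × t_tx = 4750000 b/s × 0.00964 s = 45790 bits.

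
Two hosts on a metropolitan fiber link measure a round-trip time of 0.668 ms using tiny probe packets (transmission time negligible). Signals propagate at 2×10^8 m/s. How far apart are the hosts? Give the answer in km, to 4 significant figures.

66.80 km

One-way propagation = RTT/2 = 0.334 ms.
d = s × t = 200000000 × 0.000334 = 66.80 km.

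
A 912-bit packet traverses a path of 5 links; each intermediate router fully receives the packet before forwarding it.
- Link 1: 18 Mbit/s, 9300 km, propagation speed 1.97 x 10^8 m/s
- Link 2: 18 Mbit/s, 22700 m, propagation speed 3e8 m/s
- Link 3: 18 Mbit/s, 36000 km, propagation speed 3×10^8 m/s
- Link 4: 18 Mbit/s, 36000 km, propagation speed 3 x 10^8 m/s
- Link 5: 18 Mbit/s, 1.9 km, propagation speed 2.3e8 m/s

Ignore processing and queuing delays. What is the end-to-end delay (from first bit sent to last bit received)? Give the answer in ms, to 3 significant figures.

288 ms

Transmission delay per hop = L/R = 912/18000000 = 0.0506667 ms; 5 hops → 0.253333 ms.
Propagation delays (d/s per hop): 47.2081, 0.0756667, 120, 120, 0.00826087 ms; sum = 287.292 ms.
End-to-end = 288 ms.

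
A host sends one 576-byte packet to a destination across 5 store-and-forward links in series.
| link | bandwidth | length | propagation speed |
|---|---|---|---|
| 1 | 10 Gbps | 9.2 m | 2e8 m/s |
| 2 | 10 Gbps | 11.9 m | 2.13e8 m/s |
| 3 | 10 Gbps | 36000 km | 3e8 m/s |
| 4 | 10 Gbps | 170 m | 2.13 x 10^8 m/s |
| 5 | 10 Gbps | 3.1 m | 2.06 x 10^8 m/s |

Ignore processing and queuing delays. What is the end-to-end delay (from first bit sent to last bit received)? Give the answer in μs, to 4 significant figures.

120000 μs

L = 576 × 8 = 4608 bits.
Transmission delay per hop = L/R = 4608/10000000000 = 0.4608 μs; 5 hops → 2.304 μs.
Propagation delays (d/s per hop): 0.046, 0.0558685, 120000, 0.798122, 0.0150485 μs; sum = 120001 μs.
End-to-end = 120000 μs.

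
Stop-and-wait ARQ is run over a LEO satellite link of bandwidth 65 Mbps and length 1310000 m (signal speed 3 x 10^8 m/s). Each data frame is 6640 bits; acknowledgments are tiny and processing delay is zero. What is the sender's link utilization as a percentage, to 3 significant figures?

t_tx = L/R = 6640/65000000 = 0.000102154 s.
t_prop = 1310000/300000000 = 0.00436667 s; RTT = 0.00873333 s.
Cycle = t_tx + RTT = 0.00883549 s.
Utilization = t_tx / cycle = 0.000102154/0.00883549 = 1.16 %.

1.16 %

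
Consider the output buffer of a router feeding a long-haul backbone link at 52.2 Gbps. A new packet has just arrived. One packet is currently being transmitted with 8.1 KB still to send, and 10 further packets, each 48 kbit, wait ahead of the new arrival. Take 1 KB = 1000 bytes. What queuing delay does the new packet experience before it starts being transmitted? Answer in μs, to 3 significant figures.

Each queued packet: L/R = 48000/52200000000 = 0.91954 μs.
10 queued → 9.1954 μs.
Plus remaining 64800 bits of current packet: 1.24138 μs.
Queuing delay = 10.4 μs.

10.4 μs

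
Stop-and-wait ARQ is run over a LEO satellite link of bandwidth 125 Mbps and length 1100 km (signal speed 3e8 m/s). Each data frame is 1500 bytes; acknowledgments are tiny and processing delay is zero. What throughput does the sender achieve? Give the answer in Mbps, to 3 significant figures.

t_tx = L/R = 12000/125000000 = 9.6e-05 s.
t_prop = 1100000/300000000 = 0.00366667 s; RTT = 0.00733333 s.
Cycle = t_tx + RTT = 0.00742933 s.
Throughput = L / cycle = 12000 / 0.00742933 = 1.62 Mbps.

1.62 Mbps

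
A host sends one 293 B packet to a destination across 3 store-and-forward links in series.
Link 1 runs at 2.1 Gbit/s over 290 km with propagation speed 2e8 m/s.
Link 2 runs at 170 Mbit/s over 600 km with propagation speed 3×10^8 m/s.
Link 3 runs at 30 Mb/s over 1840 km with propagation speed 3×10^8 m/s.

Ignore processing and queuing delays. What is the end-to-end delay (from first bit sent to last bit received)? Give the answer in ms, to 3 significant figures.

L = 293 × 8 = 2344 bits.
Transmission delays (L/R per hop): 0.00111619, 0.0137882, 0.0781333 ms; sum = 0.0930378 ms.
Propagation delays (d/s per hop): 1.45, 2, 6.13333 ms; sum = 9.58333 ms.
End-to-end = 9.68 ms.

9.68 ms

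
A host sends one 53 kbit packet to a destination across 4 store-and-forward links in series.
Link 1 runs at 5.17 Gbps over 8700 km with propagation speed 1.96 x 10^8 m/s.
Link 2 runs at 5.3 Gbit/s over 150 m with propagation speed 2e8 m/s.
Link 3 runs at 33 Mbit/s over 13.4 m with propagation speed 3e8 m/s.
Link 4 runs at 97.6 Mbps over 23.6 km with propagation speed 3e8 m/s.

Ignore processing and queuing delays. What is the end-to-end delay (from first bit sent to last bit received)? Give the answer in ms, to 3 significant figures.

46.6 ms

L = 53000 bits.
Transmission delays (L/R per hop): 0.0102515, 0.01, 1.60606, 0.543033 ms; sum = 2.16934 ms.
Propagation delays (d/s per hop): 44.3878, 0.00075, 4.46667e-05, 0.0786667 ms; sum = 44.4672 ms.
End-to-end = 46.6 ms.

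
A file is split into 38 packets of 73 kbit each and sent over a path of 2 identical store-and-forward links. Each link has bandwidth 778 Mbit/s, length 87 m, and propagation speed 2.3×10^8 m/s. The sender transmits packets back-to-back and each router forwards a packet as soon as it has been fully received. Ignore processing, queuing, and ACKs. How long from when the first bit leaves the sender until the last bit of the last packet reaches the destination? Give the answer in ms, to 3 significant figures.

Per-hop transmission t_tx = L/R = 73000/778000000 = 0.0938303 ms.
Per-hop propagation t_prop = 87/2.3e+08 = 0.000378261 ms.
Pipeline fill: first packet needs 2·t_tx to clear all hops; remaining 37 packets each add one t_tx.
Total = (2+38-1)·t_tx + 2·t_prop = 39·0.0938303 + 2·0.000378261 = 3.66 ms.

3.66 ms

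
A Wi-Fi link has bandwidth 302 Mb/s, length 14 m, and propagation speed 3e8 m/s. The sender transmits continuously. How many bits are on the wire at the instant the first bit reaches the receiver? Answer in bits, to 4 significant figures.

Propagation delay = 14 / 300000000 = 4.66667e-08 s.
BDP = R × t_prop = 302000000 × 4.66667e-08 = 14.0933 bits.

14.09 bits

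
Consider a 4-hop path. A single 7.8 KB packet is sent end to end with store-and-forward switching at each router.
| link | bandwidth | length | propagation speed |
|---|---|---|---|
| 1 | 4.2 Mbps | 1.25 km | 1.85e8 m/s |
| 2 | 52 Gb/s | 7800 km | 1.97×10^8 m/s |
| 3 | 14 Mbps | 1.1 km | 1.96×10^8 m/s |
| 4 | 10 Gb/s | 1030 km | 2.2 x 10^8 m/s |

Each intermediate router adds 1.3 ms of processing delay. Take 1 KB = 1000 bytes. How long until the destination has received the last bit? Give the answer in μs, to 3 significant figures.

L = 62400 bits.
Transmission delays (L/R per hop): 14857.1, 1.2, 4457.14, 6.24 μs; sum = 19321.7 μs.
Propagation delays (d/s per hop): 6.75676, 39593.9, 5.61224, 4681.82 μs; sum = 44288.1 μs.
Processing at 3 router(s): 3 × 1.3 ms = 3900 μs.
End-to-end = 67500 μs.

67500 μs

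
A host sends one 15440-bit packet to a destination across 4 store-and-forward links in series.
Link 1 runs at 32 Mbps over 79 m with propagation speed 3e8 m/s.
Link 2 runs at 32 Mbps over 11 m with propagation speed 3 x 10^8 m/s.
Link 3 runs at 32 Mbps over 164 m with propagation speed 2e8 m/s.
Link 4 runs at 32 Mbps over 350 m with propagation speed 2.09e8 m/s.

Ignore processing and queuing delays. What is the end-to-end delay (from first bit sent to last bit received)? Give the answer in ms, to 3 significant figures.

Transmission delay per hop = L/R = 15440/32000000 = 0.4825 ms; 4 hops → 1.93 ms.
Propagation delays (d/s per hop): 0.000263333, 3.66667e-05, 0.00082, 0.00167464 ms; sum = 0.00279464 ms.
End-to-end = 1.93 ms.

1.93 ms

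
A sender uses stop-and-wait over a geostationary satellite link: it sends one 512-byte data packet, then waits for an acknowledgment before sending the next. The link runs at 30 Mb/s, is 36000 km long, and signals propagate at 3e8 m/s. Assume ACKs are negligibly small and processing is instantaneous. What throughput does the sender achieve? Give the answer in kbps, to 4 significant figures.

17.06 kbps

t_tx = L/R = 4096/30000000 = 0.000136533 s.
t_prop = 36000000/300000000 = 0.12 s; RTT = 0.24 s.
Cycle = t_tx + RTT = 0.240137 s.
Throughput = L / cycle = 4096 / 0.240137 = 17.06 kbps.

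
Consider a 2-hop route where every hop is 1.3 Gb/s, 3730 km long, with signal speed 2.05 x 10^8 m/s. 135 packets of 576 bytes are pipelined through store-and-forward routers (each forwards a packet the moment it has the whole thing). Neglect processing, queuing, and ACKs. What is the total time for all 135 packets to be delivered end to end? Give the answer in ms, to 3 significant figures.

36.9 ms

Per-hop transmission t_tx = L/R = 4608/1300000000 = 0.00354462 ms.
Per-hop propagation t_prop = 3730000/2.05e+08 = 18.1951 ms.
Pipeline fill: first packet needs 2·t_tx to clear all hops; remaining 134 packets each add one t_tx.
Total = (2+135-1)·t_tx + 2·t_prop = 136·0.00354462 + 2·18.1951 = 36.9 ms.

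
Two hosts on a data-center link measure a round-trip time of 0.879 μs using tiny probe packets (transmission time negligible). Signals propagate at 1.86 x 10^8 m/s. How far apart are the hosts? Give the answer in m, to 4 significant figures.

One-way propagation = RTT/2 = 0.4395 μs.
d = s × t = 186000000 × 4.395e-07 = 81.75 m.

81.75 m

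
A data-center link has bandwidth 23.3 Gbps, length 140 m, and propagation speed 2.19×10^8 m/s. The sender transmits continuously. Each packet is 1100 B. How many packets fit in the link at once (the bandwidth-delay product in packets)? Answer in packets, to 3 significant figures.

1.69 packets

Propagation delay = 140 / 219000000 = 6.39269e-07 s.
BDP = R × t_prop = 23300000000 × 6.39269e-07 = 14895 bits.
In packets of 8800 bits: 1.69 packets.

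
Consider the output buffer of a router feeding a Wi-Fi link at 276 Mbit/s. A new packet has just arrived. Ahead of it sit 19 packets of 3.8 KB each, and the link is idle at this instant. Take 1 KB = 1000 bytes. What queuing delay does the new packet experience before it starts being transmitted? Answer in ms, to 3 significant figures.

2.09 ms

Each queued packet: L/R = 30400/276000000 = 0.110145 ms.
19 queued → 2.09275 ms.
Queuing delay = 2.09 ms.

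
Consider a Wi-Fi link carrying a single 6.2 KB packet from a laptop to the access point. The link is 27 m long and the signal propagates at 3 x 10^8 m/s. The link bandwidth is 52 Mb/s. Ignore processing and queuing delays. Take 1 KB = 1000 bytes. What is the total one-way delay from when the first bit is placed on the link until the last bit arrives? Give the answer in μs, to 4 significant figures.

L = 49600 bits.
Transmission delay = L/R = 49600 / 52000000 = 953.846 μs.
Propagation delay = d/s = 27 m / 300000000 m/s = 0.09 μs.
Total = 953.9 μs.

953.9 μs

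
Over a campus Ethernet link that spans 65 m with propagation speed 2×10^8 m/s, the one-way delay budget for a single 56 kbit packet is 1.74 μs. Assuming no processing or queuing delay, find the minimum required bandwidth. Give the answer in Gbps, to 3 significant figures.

Propagation delay = 65 / 200000000 = 0.325 μs.
Transmission budget = 1.74 − 0.325 = 1.415 μs.
R ≥ L / t_tx = 56000 bits / 1.415e-06 s = 39.6 Gbps.

39.6 Gbps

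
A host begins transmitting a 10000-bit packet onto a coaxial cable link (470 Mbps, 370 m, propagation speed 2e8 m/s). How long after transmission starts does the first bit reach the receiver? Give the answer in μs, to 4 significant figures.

First bit experiences only propagation delay: d/s = 370/200000000 = 1.850 μs.

1.850 μs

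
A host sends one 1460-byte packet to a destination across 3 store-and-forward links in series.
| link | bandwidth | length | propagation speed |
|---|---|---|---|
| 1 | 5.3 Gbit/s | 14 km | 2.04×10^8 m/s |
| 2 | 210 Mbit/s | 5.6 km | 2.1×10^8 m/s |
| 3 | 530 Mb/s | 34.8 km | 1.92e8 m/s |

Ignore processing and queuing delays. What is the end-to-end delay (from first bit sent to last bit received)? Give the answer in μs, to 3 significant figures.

L = 1460 × 8 = 11680 bits.
Transmission delays (L/R per hop): 2.20377, 55.619, 22.0377 μs; sum = 79.8606 μs.
Propagation delays (d/s per hop): 68.6275, 26.6667, 181.25 μs; sum = 276.544 μs.
End-to-end = 356 μs.

356 μs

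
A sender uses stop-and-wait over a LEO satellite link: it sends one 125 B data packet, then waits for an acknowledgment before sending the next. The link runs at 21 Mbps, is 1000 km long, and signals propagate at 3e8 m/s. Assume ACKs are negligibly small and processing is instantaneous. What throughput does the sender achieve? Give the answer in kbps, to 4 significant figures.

148.9 kbps

t_tx = L/R = 1000/21000000 = 4.7619e-05 s.
t_prop = 1000000/300000000 = 0.00333333 s; RTT = 0.00666667 s.
Cycle = t_tx + RTT = 0.00671429 s.
Throughput = L / cycle = 1000 / 0.00671429 = 148.9 kbps.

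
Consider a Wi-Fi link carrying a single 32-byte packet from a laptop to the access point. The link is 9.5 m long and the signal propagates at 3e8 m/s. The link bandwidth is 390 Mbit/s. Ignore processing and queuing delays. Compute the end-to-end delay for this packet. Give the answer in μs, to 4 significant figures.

L = 32 × 8 = 256 bits.
Transmission delay = L/R = 256 / 390000000 = 0.65641 μs.
Propagation delay = d/s = 9.5 m / 300000000 m/s = 0.0316667 μs.
Total = 0.6881 μs.

0.6881 μs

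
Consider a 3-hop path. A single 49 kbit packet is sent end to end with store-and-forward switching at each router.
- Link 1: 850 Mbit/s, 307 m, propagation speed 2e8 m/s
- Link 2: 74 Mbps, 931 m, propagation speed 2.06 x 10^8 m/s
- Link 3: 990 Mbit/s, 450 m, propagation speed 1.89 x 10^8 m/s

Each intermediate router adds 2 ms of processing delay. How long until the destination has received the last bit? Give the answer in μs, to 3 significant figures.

L = 49000 bits.
Transmission delays (L/R per hop): 57.6471, 662.162, 49.4949 μs; sum = 769.304 μs.
Propagation delays (d/s per hop): 1.535, 4.51942, 2.38095 μs; sum = 8.43537 μs.
Processing at 2 router(s): 2 × 2 ms = 4000 μs.
End-to-end = 4780 μs.

4780 μs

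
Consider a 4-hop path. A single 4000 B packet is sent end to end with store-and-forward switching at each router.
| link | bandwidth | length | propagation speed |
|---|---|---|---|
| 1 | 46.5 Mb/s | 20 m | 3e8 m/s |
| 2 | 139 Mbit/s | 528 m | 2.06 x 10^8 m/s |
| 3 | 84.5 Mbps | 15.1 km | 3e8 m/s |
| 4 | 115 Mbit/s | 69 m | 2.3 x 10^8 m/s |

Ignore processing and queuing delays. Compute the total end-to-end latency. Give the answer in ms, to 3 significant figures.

L = 4000 × 8 = 32000 bits.
Transmission delays (L/R per hop): 0.688172, 0.230216, 0.378698, 0.278261 ms; sum = 1.57535 ms.
Propagation delays (d/s per hop): 6.66667e-05, 0.00256311, 0.0503333, 0.0003 ms; sum = 0.0532631 ms.
End-to-end = 1.63 ms.

1.63 ms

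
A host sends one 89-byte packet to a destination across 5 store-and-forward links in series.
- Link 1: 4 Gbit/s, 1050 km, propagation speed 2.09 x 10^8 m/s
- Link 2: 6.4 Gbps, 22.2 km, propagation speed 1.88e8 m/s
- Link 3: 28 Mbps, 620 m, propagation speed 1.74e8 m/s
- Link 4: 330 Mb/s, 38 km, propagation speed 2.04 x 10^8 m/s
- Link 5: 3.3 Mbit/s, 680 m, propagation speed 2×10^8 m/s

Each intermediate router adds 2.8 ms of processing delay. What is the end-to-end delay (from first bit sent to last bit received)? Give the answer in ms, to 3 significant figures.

16.8 ms

L = 89 × 8 = 712 bits.
Transmission delays (L/R per hop): 0.000178, 0.00011125, 0.0254286, 0.00215758, 0.215758 ms; sum = 0.243633 ms.
Propagation delays (d/s per hop): 5.02392, 0.118085, 0.00356322, 0.186275, 0.0034 ms; sum = 5.33525 ms.
Processing at 4 router(s): 4 × 2.8 ms = 11.2 ms.
End-to-end = 16.8 ms.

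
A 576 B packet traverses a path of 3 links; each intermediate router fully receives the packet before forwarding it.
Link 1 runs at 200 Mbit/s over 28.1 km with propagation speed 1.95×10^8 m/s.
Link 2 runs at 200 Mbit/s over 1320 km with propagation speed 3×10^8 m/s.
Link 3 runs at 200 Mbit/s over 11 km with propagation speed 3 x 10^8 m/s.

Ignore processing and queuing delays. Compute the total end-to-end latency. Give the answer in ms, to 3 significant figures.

4.65 ms

L = 576 × 8 = 4608 bits.
Transmission delay per hop = L/R = 4608/200000000 = 0.02304 ms; 3 hops → 0.06912 ms.
Propagation delays (d/s per hop): 0.144103, 4.4, 0.0366667 ms; sum = 4.58077 ms.
End-to-end = 4.65 ms.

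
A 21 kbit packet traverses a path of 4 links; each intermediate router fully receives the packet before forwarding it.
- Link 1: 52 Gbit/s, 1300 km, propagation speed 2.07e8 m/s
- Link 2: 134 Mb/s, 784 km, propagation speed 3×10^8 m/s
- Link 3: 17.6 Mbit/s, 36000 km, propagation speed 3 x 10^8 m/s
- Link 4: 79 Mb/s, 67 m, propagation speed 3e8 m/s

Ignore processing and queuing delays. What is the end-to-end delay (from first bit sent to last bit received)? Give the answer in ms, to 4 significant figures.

130.5 ms

L = 21000 bits.
Transmission delays (L/R per hop): 0.000403846, 0.156716, 1.19318, 0.265823 ms; sum = 1.61612 ms.
Propagation delays (d/s per hop): 6.28019, 2.61333, 120, 0.000223333 ms; sum = 128.894 ms.
End-to-end = 130.5 ms.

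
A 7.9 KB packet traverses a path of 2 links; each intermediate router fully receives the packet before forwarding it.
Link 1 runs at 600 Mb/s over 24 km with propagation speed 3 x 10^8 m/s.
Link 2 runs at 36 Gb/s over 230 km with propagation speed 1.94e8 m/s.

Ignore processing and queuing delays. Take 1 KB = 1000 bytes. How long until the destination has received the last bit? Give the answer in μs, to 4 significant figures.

L = 63200 bits.
Transmission delays (L/R per hop): 105.333, 1.75556 μs; sum = 107.089 μs.
Propagation delays (d/s per hop): 80, 1185.57 μs; sum = 1265.57 μs.
End-to-end = 1373 μs.

1373 μs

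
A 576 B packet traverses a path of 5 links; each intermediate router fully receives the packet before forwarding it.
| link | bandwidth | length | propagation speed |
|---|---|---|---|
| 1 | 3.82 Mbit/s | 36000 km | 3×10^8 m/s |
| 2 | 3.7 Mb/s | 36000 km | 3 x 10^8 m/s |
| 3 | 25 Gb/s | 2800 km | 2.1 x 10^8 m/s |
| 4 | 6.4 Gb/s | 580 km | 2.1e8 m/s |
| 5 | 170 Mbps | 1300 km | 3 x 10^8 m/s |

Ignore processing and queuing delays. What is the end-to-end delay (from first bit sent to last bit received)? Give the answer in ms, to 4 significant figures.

262.9 ms

L = 576 × 8 = 4608 bits.
Transmission delays (L/R per hop): 1.20628, 1.24541, 0.00018432, 0.00072, 0.0271059 ms; sum = 2.4797 ms.
Propagation delays (d/s per hop): 120, 120, 13.3333, 2.7619, 4.33333 ms; sum = 260.429 ms.
End-to-end = 262.9 ms.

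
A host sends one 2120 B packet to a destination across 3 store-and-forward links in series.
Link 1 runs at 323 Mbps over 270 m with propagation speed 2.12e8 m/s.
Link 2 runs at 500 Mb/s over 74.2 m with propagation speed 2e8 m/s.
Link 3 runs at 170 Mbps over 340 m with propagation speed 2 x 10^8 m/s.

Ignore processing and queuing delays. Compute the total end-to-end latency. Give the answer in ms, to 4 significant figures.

0.1895 ms

L = 2120 × 8 = 16960 bits.
Transmission delays (L/R per hop): 0.0525077, 0.03392, 0.0997647 ms; sum = 0.186192 ms.
Propagation delays (d/s per hop): 0.00127358, 0.000371, 0.0017 ms; sum = 0.00334458 ms.
End-to-end = 0.1895 ms.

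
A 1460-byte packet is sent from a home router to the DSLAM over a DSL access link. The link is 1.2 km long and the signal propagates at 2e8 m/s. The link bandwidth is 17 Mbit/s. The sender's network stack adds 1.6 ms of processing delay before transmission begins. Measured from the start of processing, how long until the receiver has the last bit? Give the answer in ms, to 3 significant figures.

L = 1460 × 8 = 11680 bits.
Transmission delay = L/R = 11680 / 17000000 = 0.687059 ms.
Propagation delay = d/s = 1200 m / 200000000 m/s = 0.006 ms.
Plus processing delay 1.6 ms = 1.6 ms.
Total = 2.29 ms.

2.29 ms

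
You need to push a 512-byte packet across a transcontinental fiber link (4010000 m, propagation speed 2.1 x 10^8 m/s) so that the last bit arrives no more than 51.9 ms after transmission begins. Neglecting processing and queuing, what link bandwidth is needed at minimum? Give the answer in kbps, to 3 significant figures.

L = 4096 bits.
Propagation delay = 4010000 / 210000000 = 19.0952 ms.
Transmission budget = 51.9 − 19.0952 = 32.8048 ms.
R ≥ L / t_tx = 4096 bits / 0.0328048 s = 125 kbps.

125 kbps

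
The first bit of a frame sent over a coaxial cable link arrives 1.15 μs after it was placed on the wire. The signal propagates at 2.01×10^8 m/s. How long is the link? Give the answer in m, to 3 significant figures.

231 m

d = s × t_prop = 2.01e+08 × 1.15e-06 = 231 m.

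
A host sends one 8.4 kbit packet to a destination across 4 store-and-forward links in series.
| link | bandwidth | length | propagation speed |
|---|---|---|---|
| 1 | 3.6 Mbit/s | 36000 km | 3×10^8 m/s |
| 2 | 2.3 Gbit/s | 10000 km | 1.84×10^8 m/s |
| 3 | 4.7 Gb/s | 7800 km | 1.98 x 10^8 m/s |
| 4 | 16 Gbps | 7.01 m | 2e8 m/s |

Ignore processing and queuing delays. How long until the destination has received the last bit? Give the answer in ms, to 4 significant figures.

216.1 ms

L = 8400 bits.
Transmission delays (L/R per hop): 2.33333, 0.00365217, 0.00178723, 0.000525 ms; sum = 2.3393 ms.
Propagation delays (d/s per hop): 120, 54.3478, 39.3939, 3.505e-05 ms; sum = 213.742 ms.
End-to-end = 216.1 ms.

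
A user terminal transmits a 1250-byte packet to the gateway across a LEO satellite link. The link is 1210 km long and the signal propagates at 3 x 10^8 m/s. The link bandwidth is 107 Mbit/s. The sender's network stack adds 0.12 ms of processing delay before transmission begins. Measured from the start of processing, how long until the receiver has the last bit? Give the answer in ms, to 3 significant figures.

L = 1250 × 8 = 10000 bits.
Transmission delay = L/R = 10000 / 107000000 = 0.0934579 ms.
Propagation delay = d/s = 1210000 m / 300000000 m/s = 4.03333 ms.
Plus processing delay 0.12 ms = 0.12 ms.
Total = 4.25 ms.

4.25 ms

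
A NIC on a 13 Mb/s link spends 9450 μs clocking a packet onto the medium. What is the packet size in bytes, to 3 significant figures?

L = R × t_tx = 13000000 b/s × 0.00945 s = 122850 bits.
In bytes: 122850 / 8 = 15400 bytes.

15400 bytes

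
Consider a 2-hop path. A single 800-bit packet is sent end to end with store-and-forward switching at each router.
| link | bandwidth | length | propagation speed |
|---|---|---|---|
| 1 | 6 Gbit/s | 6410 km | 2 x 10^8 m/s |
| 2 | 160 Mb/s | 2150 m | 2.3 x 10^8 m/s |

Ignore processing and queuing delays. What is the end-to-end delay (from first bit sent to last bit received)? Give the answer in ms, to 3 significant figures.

Transmission delays (L/R per hop): 0.000133333, 0.005 ms; sum = 0.00513333 ms.
Propagation delays (d/s per hop): 32.05, 0.00934783 ms; sum = 32.0593 ms.
End-to-end = 32.1 ms.

32.1 ms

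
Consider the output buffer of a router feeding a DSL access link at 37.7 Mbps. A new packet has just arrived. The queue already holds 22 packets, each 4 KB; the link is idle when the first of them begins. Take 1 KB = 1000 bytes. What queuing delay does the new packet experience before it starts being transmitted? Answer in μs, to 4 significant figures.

18670 μs

Each queued packet: L/R = 32000/37700000 = 848.806 μs.
22 queued → 18673.7 μs.
Queuing delay = 18670 μs.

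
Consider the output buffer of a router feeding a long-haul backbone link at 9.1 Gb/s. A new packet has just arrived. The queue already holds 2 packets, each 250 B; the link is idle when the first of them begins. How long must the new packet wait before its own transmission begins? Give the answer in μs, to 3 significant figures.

0.440 μs

Each queued packet: L/R = 2000/9100000000 = 0.21978 μs.
2 queued → 0.43956 μs.
Queuing delay = 0.440 μs.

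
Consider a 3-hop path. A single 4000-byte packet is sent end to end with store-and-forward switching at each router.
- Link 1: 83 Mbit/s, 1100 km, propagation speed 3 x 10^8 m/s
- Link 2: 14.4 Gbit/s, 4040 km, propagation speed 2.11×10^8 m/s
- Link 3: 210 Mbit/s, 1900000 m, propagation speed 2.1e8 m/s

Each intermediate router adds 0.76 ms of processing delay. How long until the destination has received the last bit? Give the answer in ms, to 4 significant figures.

L = 4000 × 8 = 32000 bits.
Transmission delays (L/R per hop): 0.385542, 0.00222222, 0.152381 ms; sum = 0.540145 ms.
Propagation delays (d/s per hop): 3.66667, 19.1469, 9.04762 ms; sum = 31.8612 ms.
Processing at 2 router(s): 2 × 0.76 ms = 1.52 ms.
End-to-end = 33.92 ms.

33.92 ms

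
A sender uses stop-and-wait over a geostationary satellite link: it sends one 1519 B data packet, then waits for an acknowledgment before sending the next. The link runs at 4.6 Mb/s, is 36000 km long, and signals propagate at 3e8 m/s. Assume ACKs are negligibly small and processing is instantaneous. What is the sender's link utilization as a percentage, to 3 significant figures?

t_tx = L/R = 12152/4600000 = 0.00264174 s.
t_prop = 36000000/300000000 = 0.12 s; RTT = 0.24 s.
Cycle = t_tx + RTT = 0.242642 s.
Utilization = t_tx / cycle = 0.00264174/0.242642 = 1.09 %.

1.09 %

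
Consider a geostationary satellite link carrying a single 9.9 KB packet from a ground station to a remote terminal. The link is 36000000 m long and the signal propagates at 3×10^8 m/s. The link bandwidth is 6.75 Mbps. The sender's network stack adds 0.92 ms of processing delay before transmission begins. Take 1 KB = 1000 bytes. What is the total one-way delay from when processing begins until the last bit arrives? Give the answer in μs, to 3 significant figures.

133000 μs

L = 79200 bits.
Transmission delay = L/R = 79200 / 6750000 = 11733.3 μs.
Propagation delay = d/s = 36000000 m / 300000000 m/s = 120000 μs.
Plus processing delay 0.92 ms = 920 μs.
Total = 133000 μs.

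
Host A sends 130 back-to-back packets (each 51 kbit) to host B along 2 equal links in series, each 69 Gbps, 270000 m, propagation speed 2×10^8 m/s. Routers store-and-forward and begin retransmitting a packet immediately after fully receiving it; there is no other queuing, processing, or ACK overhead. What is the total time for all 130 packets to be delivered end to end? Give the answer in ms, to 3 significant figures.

2.80 ms

Per-hop transmission t_tx = L/R = 51000/69000000000 = 0.00073913 ms.
Per-hop propagation t_prop = 270000/200000000 = 1.35 ms.
Pipeline fill: first packet needs 2·t_tx to clear all hops; remaining 129 packets each add one t_tx.
Total = (2+130-1)·t_tx + 2·t_prop = 131·0.00073913 + 2·1.35 = 2.80 ms.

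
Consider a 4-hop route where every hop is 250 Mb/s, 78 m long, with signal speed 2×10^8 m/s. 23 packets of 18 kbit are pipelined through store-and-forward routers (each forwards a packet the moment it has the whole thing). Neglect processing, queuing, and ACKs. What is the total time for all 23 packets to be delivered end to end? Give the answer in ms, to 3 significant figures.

1.87 ms

Per-hop transmission t_tx = L/R = 18000/250000000 = 0.072 ms.
Per-hop propagation t_prop = 78/200000000 = 0.00039 ms.
Pipeline fill: first packet needs 4·t_tx to clear all hops; remaining 22 packets each add one t_tx.
Total = (4+23-1)·t_tx + 4·t_prop = 26·0.072 + 4·0.00039 = 1.87 ms.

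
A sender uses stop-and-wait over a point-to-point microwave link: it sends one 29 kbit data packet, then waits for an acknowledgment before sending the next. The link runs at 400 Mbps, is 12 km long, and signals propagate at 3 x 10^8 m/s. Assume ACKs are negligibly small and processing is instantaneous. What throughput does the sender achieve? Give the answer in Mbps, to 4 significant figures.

190.2 Mbps

t_tx = L/R = 29000/400000000 = 7.25e-05 s.
t_prop = 12000/300000000 = 4e-05 s; RTT = 8e-05 s.
Cycle = t_tx + RTT = 0.0001525 s.
Throughput = L / cycle = 29000 / 0.0001525 = 190.2 Mbps.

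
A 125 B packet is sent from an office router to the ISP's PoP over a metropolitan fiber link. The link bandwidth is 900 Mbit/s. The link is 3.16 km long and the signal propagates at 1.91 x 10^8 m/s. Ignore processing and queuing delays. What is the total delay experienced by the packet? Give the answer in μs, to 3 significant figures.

17.7 μs

L = 125 × 8 = 1000 bits.
Transmission delay = L/R = 1000 / 900000000 = 1.11111 μs.
Propagation delay = d/s = 3160 m / 191000000 m/s = 16.5445 μs.
Total = 17.7 μs.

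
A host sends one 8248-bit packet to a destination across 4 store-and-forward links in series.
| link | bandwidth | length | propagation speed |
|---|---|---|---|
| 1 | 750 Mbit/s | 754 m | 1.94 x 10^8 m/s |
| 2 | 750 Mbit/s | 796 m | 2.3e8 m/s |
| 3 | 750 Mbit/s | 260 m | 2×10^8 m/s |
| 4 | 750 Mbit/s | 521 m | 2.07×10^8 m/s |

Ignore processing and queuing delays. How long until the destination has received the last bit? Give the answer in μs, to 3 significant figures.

Transmission delay per hop = L/R = 8248/750000000 = 10.9973 μs; 4 hops → 43.9893 μs.
Propagation delays (d/s per hop): 3.8866, 3.46087, 1.3, 2.51691 μs; sum = 11.1644 μs.
End-to-end = 55.2 μs.

55.2 μs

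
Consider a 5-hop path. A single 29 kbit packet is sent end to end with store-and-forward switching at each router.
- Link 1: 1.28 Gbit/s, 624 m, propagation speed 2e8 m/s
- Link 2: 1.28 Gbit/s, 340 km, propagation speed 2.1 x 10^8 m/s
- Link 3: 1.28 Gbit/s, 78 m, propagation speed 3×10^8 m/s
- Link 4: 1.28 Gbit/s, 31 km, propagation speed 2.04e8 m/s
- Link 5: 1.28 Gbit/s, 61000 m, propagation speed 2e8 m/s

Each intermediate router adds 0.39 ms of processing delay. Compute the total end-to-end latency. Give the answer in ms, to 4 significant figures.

L = 29000 bits.
Transmission delay per hop = L/R = 29000/1280000000 = 0.0226563 ms; 5 hops → 0.113281 ms.
Propagation delays (d/s per hop): 0.00312, 1.61905, 0.00026, 0.151961, 0.305 ms; sum = 2.07939 ms.
Processing at 4 router(s): 4 × 0.39 ms = 1.56 ms.
End-to-end = 3.753 ms.

3.753 ms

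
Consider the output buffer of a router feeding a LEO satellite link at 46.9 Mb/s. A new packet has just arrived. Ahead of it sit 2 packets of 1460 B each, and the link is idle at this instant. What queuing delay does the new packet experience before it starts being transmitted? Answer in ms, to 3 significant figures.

0.498 ms

Each queued packet: L/R = 11680/46900000 = 0.249041 ms.
2 queued → 0.498081 ms.
Queuing delay = 0.498 ms.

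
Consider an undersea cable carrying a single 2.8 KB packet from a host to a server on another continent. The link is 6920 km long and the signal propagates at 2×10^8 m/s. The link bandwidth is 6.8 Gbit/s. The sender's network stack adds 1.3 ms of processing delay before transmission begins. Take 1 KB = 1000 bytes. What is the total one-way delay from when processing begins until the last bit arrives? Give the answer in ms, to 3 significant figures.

35.9 ms

L = 22400 bits.
Transmission delay = L/R = 22400 / 6800000000 = 0.00329412 ms.
Propagation delay = d/s = 6920000 m / 200000000 m/s = 34.6 ms.
Plus processing delay 1.3 ms = 1.3 ms.
Total = 35.9 ms.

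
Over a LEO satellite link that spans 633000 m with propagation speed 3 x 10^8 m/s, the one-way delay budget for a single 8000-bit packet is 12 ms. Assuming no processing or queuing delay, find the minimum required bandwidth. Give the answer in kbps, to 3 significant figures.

809 kbps

Propagation delay = 633000 / 300000000 = 2.11 ms.
Transmission budget = 12 − 2.11 = 9.89 ms.
R ≥ L / t_tx = 8000 bits / 0.00989 s = 809 kbps.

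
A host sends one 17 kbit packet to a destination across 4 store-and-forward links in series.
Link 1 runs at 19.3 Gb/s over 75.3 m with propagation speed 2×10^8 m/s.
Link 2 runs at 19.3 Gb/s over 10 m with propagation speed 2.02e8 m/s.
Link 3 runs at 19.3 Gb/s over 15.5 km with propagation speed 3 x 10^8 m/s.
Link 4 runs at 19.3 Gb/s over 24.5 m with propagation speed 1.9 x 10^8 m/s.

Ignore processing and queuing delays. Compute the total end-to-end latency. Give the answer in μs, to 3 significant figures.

55.7 μs

L = 17000 bits.
Transmission delay per hop = L/R = 17000/19300000000 = 0.880829 μs; 4 hops → 3.52332 μs.
Propagation delays (d/s per hop): 0.3765, 0.049505, 51.6667, 0.128947 μs; sum = 52.2216 μs.
End-to-end = 55.7 μs.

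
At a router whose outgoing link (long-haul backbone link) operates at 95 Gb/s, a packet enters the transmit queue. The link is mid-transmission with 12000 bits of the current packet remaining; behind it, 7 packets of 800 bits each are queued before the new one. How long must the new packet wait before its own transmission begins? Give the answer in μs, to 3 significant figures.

Each queued packet: L/R = 800/95000000000 = 0.00842105 μs.
7 queued → 0.0589474 μs.
Plus remaining 12000 bits of current packet: 0.126316 μs.
Queuing delay = 0.185 μs.

0.185 μs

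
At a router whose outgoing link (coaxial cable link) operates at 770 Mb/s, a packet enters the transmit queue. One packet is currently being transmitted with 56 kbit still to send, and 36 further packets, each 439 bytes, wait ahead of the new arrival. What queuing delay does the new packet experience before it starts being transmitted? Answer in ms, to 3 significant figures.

Each queued packet: L/R = 3512/770000000 = 0.00456104 ms.
36 queued → 0.164197 ms.
Plus remaining 56000 bits of current packet: 0.0727273 ms.
Queuing delay = 0.237 ms.

0.237 ms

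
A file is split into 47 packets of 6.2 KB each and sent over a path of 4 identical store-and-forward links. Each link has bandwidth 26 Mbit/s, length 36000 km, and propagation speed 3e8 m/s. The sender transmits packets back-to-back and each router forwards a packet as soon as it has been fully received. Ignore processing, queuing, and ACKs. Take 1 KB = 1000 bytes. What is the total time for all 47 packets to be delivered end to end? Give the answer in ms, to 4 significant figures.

Per-hop transmission t_tx = L/R = 49600/26000000 = 1.90769 ms.
Per-hop propagation t_prop = 36000000/300000000 = 120 ms.
Pipeline fill: first packet needs 4·t_tx to clear all hops; remaining 46 packets each add one t_tx.
Total = (4+47-1)·t_tx + 4·t_prop = 50·1.90769 + 4·120 = 575.4 ms.

575.4 ms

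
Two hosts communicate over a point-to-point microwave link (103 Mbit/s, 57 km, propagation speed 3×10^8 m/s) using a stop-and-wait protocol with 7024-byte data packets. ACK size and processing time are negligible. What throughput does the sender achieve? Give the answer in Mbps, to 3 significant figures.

60.7 Mbps

t_tx = L/R = 56192/103000000 = 0.000545553 s.
t_prop = 57000/300000000 = 0.00019 s; RTT = 0.00038 s.
Cycle = t_tx + RTT = 0.000925553 s.
Throughput = L / cycle = 56192 / 0.000925553 = 60.7 Mbps.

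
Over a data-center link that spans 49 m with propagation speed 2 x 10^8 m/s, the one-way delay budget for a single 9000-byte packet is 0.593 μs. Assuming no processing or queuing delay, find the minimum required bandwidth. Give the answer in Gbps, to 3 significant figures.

L = 72000 bits.
Propagation delay = 49 / 200000000 = 0.245 μs.
Transmission budget = 0.593 − 0.245 = 0.348 μs.
R ≥ L / t_tx = 72000 bits / 3.48e-07 s = 207 Gbps.

207 Gbps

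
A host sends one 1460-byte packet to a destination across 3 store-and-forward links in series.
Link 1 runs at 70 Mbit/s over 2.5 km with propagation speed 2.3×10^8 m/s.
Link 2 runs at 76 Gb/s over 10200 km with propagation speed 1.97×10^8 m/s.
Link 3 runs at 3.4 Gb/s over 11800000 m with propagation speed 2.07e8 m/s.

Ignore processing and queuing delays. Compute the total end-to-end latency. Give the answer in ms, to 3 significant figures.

L = 1460 × 8 = 11680 bits.
Transmission delays (L/R per hop): 0.166857, 0.000153684, 0.00343529 ms; sum = 0.170446 ms.
Propagation delays (d/s per hop): 0.0108696, 51.7766, 57.0048 ms; sum = 108.792 ms.
End-to-end = 109 ms.

109 ms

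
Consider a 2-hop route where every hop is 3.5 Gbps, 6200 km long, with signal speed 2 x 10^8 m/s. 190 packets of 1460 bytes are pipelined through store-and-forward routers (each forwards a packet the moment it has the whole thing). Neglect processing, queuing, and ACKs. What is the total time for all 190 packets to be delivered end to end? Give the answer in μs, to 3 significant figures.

Per-hop transmission t_tx = L/R = 11680/3500000000 = 3.33714 μs.
Per-hop propagation t_prop = 6200000/200000000 = 31000 μs.
Pipeline fill: first packet needs 2·t_tx to clear all hops; remaining 189 packets each add one t_tx.
Total = (2+190-1)·t_tx + 2·t_prop = 191·3.33714 + 2·31000 = 62600 μs.

62600 μs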